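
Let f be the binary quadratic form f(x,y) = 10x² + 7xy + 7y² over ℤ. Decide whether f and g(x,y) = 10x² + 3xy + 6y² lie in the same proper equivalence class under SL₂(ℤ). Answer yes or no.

D₁ = -231, D₂ = -231
f: flip: (10,7,7)→(7,-7,10)
f: translate: b→7 (≡-7 mod 14), so (7,-7,10)→(7,7,10)
f: reduced (well bottom): (7,7,10) with a≤c, −a<b≤a
g: flip: (10,3,6)→(6,-3,10)
g: reduced (well bottom): (6,-3,10) with a≤c, −a<b≤a
reduced forms (7, 7, 10) vs (6, -3, 10) ⇒ inequivalent

no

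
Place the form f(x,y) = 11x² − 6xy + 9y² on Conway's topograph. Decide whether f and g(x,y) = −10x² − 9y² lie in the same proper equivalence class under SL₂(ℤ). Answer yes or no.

D₁ = -360, D₂ = -360
f: flip: (11,-6,9)→(9,6,11)
f: reduced (well bottom): (9,6,11) with a≤c, −a<b≤a
g is negative-definite; reduce −g:
−g: flip: (10,0,9)→(9,0,10)
−g: reduced (well bottom): (9,0,10) with a≤c, −a<b≤a
flip sign back: reduced form of g is (-9,0,-10)
reduced forms (9, 6, 11) vs (-9, 0, -10) ⇒ inequivalent

no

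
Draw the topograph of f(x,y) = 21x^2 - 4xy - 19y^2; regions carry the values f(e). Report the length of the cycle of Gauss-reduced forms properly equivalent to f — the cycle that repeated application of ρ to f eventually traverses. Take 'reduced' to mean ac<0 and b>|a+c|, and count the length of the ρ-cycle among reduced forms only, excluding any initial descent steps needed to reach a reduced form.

D = 1612, ⌊√D⌋ = 40
descent: ρ → (-19,4,21)  [lands on river]
river: ρ → (21,38,-2)
river: ρ → (-2,38,21)
river: ρ → (21,4,-19)
river: ρ → (-19,34,6)
river: ρ → (6,38,-7)
river: ρ → (-7,32,21)
river: ρ → (21,10,-18)
river: ρ → (-18,26,13)
river: ρ → (13,26,-18)
river: ρ → (-18,10,21)
river: ρ → (21,32,-7)
river: ρ → (-7,38,6)
river: ρ → (6,34,-19)
ρ-cycle length = 14 (tail of 1 descent step not counted)

14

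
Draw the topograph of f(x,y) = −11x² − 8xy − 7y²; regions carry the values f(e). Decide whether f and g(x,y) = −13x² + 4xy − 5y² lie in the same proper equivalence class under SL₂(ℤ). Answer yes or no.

D₁ = -244, D₂ = -244
f is negative-definite; reduce −f:
−f: flip: (11,8,7)→(7,-8,11)
−f: translate: b→6 (≡-8 mod 14), so (7,-8,11)→(7,6,10)
−f: reduced (well bottom): (7,6,10) with a≤c, −a<b≤a
flip sign back: reduced form of f is (-7,-6,-10)
g is negative-definite; reduce −g:
−g: flip: (13,-4,5)→(5,4,13)
−g: reduced (well bottom): (5,4,13) with a≤c, −a<b≤a
flip sign back: reduced form of g is (-5,-4,-13)
reduced forms (-7, -6, -10) vs (-5, -4, -13) ⇒ inequivalent

no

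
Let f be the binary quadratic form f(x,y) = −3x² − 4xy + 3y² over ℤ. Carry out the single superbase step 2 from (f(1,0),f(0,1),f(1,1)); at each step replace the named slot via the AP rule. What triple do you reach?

start (-3,3,-4) = (f(1,0),f(0,1),f(1,1))
replace slot 2: 2·((-3)+(-4)) − 3 = -17 → (-3,-17,-4)

-3,-17,-4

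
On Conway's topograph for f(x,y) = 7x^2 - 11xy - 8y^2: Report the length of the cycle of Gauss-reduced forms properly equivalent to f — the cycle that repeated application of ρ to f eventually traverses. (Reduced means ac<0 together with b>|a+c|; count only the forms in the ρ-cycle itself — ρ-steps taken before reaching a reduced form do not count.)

D = 345, ⌊√D⌋ = 18
descent: ρ → (-8,11,7)  [lands on river]
river: ρ → (7,17,-2)
river: ρ → (-2,15,15)
river: ρ → (15,15,-2)
river: ρ → (-2,17,7)
river: ρ → (7,11,-8)
river: ρ → (-8,5,10)
river: ρ → (10,15,-3)
river: ρ → (-3,15,10)
river: ρ → (10,5,-8)
ρ-cycle length = 10 (tail of 1 descent step not counted)

10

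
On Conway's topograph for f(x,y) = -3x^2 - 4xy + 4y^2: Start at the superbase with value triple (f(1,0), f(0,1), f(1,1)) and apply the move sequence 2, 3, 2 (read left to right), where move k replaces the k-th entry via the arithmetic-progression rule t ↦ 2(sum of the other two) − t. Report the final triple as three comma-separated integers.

start (-3,4,-3) = (f(1,0),f(0,1),f(1,1))
replace slot 2: 2·((-3)+(-3)) − 4 = -16 → (-3,-16,-3)
replace slot 3: 2·((-3)+(-16)) − (-3) = -35 → (-3,-16,-35)
replace slot 2: 2·((-3)+(-35)) − (-16) = -60 → (-3,-60,-35)

-3,-60,-35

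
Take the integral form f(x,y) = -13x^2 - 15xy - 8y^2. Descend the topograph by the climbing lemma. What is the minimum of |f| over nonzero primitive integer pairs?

translate: b→-11 (≡15 mod 26), so (13,15,8)→(13,-11,6)
flip: (13,-11,6)→(6,11,13)
translate: b→-1 (≡11 mod 12), so (6,11,13)→(6,-1,8)
reduced (well bottom): (6,-1,8) with a≤c, −a<b≤a
well minimum |f| = |-6| = 6 (negative-definite)

6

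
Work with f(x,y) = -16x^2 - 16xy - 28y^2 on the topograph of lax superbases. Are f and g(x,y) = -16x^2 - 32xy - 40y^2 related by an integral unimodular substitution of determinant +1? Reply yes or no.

D₁ = -1536, D₂ = -1536
f is negative-definite; reduce −f:
−f: reduced (well bottom): (16,16,28) with a≤c, −a<b≤a
flip sign back: reduced form of f is (-16,-16,-28)
g is negative-definite; reduce −g:
−g: translate: b→0 (≡32 mod 32), so (16,32,40)→(16,0,24)
−g: reduced (well bottom): (16,0,24) with a≤c, −a<b≤a
flip sign back: reduced form of g is (-16,0,-24)
reduced forms (-16, -16, -28) vs (-16, 0, -24) ⇒ inequivalent

no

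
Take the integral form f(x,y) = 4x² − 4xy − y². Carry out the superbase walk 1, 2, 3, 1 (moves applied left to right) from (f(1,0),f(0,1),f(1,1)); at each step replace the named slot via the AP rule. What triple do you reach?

start (4,-1,-1) = (f(1,0),f(0,1),f(1,1))
replace slot 1: 2·((-1)+(-1)) − 4 = -8 → (-8,-1,-1)
replace slot 2: 2·((-8)+(-1)) − (-1) = -17 → (-8,-17,-1)
replace slot 3: 2·((-8)+(-17)) − (-1) = -49 → (-8,-17,-49)
replace slot 1: 2·((-17)+(-49)) − (-8) = -124 → (-124,-17,-49)

-124,-17,-49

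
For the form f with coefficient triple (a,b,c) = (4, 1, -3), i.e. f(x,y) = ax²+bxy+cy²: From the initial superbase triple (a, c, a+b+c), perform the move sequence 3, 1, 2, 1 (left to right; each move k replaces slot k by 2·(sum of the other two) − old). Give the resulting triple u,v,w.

start (4,-3,2) = (f(1,0),f(0,1),f(1,1))
replace slot 3: 2·(4+(-3)) − 2 = 0 → (4,-3,0)
replace slot 1: 2·((-3)+0) − 4 = -10 → (-10,-3,0)
replace slot 2: 2·((-10)+0) − (-3) = -17 → (-10,-17,0)
replace slot 1: 2·((-17)+0) − (-10) = -24 → (-24,-17,0)

-24,-17,0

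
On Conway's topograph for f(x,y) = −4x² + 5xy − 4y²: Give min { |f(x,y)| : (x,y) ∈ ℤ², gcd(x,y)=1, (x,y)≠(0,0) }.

translate: b→3 (≡-5 mod 8), so (4,-5,4)→(4,3,3)
flip: (4,3,3)→(3,-3,4)
translate: b→3 (≡-3 mod 6), so (3,-3,4)→(3,3,4)
reduced (well bottom): (3,3,4) with a≤c, −a<b≤a
well minimum |f| = |-3| = 3 (negative-definite)

3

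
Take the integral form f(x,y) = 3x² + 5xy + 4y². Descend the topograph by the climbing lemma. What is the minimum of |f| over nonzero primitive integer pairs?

translate: b→-1 (≡5 mod 6), so (3,5,4)→(3,-1,2)
flip: (3,-1,2)→(2,1,3)
reduced (well bottom): (2,1,3) with a≤c, −a<b≤a
well minimum = a = 2

2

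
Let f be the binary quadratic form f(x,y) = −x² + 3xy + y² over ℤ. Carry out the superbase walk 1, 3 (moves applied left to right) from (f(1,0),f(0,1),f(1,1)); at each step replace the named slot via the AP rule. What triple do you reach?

start (-1,1,3) = (f(1,0),f(0,1),f(1,1))
replace slot 1: 2·(1+3) − (-1) = 9 → (9,1,3)
replace slot 3: 2·(9+1) − 3 = 17 → (9,1,17)

9,1,17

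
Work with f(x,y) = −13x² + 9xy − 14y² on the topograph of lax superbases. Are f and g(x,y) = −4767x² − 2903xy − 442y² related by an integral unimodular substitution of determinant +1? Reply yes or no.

D₁ = -647, D₂ = -647
f is negative-definite; reduce −f:
−f: reduced (well bottom): (13,-9,14) with a≤c, −a<b≤a
flip sign back: reduced form of f is (-13,9,-14)
g is negative-definite; reduce −g:
−g: flip: (4767,2903,442)→(442,-2903,4767)
−g: translate: b→-251 (≡-2903 mod 884), so (442,-2903,4767)→(442,-251,36)
−g: flip: (442,-251,36)→(36,251,442)
−g: translate: b→35 (≡251 mod 72), so (36,251,442)→(36,35,13)
−g: flip: (36,35,13)→(13,-35,36)
−g: translate: b→-9 (≡-35 mod 26), so (13,-35,36)→(13,-9,14)
−g: reduced (well bottom): (13,-9,14) with a≤c, −a<b≤a
flip sign back: reduced form of g is (-13,9,-14)
reduced forms (-13, 9, -14) vs (-13, 9, -14) ⇒ equivalent

yes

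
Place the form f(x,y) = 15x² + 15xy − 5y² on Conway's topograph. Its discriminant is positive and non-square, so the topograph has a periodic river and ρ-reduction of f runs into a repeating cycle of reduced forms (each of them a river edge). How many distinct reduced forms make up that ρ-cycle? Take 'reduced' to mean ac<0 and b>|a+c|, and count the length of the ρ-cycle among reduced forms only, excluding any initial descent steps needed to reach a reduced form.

D = 525, ⌊√D⌋ = 22
river: ρ → (-5,15,15)
river: ρ → (15,15,-5)
ρ-cycle length = 2 (tail of 0 descent steps not counted)

2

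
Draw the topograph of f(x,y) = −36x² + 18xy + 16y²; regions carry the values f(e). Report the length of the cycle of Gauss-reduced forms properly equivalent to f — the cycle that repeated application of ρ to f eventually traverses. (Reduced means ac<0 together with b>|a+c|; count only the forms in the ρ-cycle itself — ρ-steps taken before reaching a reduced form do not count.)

D = 2628, ⌊√D⌋ = 51
descent: ρ → (16,46,-8)  [lands on river]
river: ρ → (-8,50,4)
river: ρ → (4,46,-32)
river: ρ → (-32,18,18)
river: ρ → (18,18,-32)
river: ρ → (-32,46,4)
river: ρ → (4,50,-8)
river: ρ → (-8,46,16)
river: ρ → (16,50,-2)
river: ρ → (-2,50,16)
ρ-cycle length = 10 (tail of 1 descent step not counted)

10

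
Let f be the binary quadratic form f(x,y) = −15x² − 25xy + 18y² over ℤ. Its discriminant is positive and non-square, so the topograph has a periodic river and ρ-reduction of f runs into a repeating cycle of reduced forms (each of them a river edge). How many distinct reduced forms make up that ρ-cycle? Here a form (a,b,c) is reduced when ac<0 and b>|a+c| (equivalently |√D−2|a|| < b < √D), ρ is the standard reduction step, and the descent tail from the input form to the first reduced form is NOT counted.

D = 1705, ⌊√D⌋ = 41
descent: ρ → (18,25,-15)  [lands on river]
river: ρ → (-15,35,8)
river: ρ → (8,29,-27)
river: ρ → (-27,25,10)
river: ρ → (10,35,-12)
river: ρ → (-12,37,7)
river: ρ → (7,33,-22)
river: ρ → (-22,11,18)
ρ-cycle length = 8 (tail of 1 descent step not counted)

8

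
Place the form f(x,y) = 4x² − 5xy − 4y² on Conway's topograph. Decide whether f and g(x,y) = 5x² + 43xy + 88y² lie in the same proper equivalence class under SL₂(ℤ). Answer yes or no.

D₁ = 89, D₂ = 89
river cycle of f (length 14): (-4, 5, 4), (4, 3, -5), (-5, 7, 2), (2, 9, -1), (-1, 9, 2), (2, 7, -5), (-5, 3, 4), (4, 5, -4), (-4, 3, 5), (5, 7, -2), … (4 more)
river cycle of g (length 14): (5, 3, -4), (-4, 5, 4), (4, 3, -5), (-5, 7, 2), (2, 9, -1), (-1, 9, 2), (2, 7, -5), (-5, 3, 4), (4, 5, -4), (-4, 3, 5), … (4 more)
cycles coincide ⇒ equivalent

yes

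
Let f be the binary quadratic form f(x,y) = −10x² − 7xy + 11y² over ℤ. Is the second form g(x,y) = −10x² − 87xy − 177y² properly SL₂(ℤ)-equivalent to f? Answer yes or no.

D₁ = 489, D₂ = 489
river cycle of f (length 22): (11, 7, -10), (-10, 13, 8), (8, 19, -4), (-4, 21, 3), (3, 21, -4), (-4, 19, 8), (8, 13, -10), (-10, 7, 11), (11, 15, -6), (-6, 21, 2), … (12 more)
river cycle of g (length 22): (-10, 13, 8), (8, 19, -4), (-4, 21, 3), (3, 21, -4), (-4, 19, 8), (8, 13, -10), (-10, 7, 11), (11, 15, -6), (-6, 21, 2), (2, 19, -16), … (12 more)
cycles coincide ⇒ equivalent

yes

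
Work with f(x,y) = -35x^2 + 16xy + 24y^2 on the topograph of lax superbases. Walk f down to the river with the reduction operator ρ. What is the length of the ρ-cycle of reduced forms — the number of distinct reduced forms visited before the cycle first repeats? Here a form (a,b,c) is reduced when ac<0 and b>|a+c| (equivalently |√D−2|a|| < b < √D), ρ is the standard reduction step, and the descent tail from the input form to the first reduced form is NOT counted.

D = 3616, ⌊√D⌋ = 60
river: ρ → (24,32,-27)
river: ρ → (-27,22,29)
river: ρ → (29,36,-20)
river: ρ → (-20,44,21)
river: ρ → (21,40,-24)
river: ρ → (-24,56,5)
river: ρ → (5,54,-35)
river: ρ → (-35,16,24)
ρ-cycle length = 8 (tail of 0 descent steps not counted)

8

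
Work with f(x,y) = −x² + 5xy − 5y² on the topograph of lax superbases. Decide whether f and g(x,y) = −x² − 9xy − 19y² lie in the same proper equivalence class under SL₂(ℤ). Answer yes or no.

D₁ = 5, D₂ = 5
river cycle of f (length 2): (-1, 1, 1), (1, 1, -1)
river cycle of g (length 2): (-1, 1, 1), (1, 1, -1)
cycles coincide ⇒ equivalent

yes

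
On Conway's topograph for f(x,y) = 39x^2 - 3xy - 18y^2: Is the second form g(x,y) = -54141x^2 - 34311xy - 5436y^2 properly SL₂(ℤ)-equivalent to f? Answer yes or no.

D₁ = 2817, D₂ = 2817
river cycle of f (length 38): (-18, 39, 18), (18, 33, -24), (-24, 15, 27), (27, 39, -12), (-12, 33, 36), (36, 39, -9), (-9, 51, 6), (6, 45, -33), (-33, 21, 18), (18, 51, -3), … (28 more)
river cycle of g (length 38): (-18, 39, 18), (18, 33, -24), (-24, 15, 27), (27, 39, -12), (-12, 33, 36), (36, 39, -9), (-9, 51, 6), (6, 45, -33), (-33, 21, 18), (18, 51, -3), … (28 more)
cycles coincide ⇒ equivalent

yes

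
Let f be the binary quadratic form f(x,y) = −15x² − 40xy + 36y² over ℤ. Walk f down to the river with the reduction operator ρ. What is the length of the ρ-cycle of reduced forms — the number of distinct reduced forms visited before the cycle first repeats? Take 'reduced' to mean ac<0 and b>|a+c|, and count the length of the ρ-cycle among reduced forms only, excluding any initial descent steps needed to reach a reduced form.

D = 3760, ⌊√D⌋ = 61
descent: ρ → (36,40,-15)  [lands on river]
river: ρ → (-15,50,21)
river: ρ → (21,34,-31)
river: ρ → (-31,28,24)
river: ρ → (24,20,-35)
river: ρ → (-35,50,9)
river: ρ → (9,58,-11)
river: ρ → (-11,52,24)
river: ρ → (24,44,-19)
river: ρ → (-19,32,36)
ρ-cycle length = 10 (tail of 1 descent step not counted)

10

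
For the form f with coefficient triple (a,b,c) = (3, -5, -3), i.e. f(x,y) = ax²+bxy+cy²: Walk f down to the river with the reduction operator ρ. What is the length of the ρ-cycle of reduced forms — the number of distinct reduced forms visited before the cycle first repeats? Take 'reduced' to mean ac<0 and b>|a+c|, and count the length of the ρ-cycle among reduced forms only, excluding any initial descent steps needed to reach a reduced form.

D = 61, ⌊√D⌋ = 7
descent: ρ → (-3,5,3)  [lands on river]
river: ρ → (3,7,-1)
river: ρ → (-1,7,3)
river: ρ → (3,5,-3)
river: ρ → (-3,7,1)
river: ρ → (1,7,-3)
ρ-cycle length = 6 (tail of 1 descent step not counted)

6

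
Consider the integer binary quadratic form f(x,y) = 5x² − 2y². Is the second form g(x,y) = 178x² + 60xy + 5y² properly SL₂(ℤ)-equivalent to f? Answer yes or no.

D₁ = 40, D₂ = 40
river cycle of f (length 6): (-2, 4, 3), (3, 2, -3), (-3, 4, 2), (2, 4, -3), (-3, 2, 3), (3, 4, -2)
river cycle of g (length 6): (-2, 4, 3), (3, 2, -3), (-3, 4, 2), (2, 4, -3), (-3, 2, 3), (3, 4, -2)
cycles coincide ⇒ equivalent

yes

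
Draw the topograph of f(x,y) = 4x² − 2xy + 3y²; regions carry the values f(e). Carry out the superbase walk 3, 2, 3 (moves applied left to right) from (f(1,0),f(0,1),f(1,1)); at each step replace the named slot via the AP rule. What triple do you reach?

start (4,3,5) = (f(1,0),f(0,1),f(1,1))
replace slot 3: 2·(4+3) − 5 = 9 → (4,3,9)
replace slot 2: 2·(4+9) − 3 = 23 → (4,23,9)
replace slot 3: 2·(4+23) − 9 = 45 → (4,23,45)

4,23,45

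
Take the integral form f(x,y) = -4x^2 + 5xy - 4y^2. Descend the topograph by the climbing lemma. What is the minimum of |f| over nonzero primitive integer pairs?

translate: b→3 (≡-5 mod 8), so (4,-5,4)→(4,3,3)
flip: (4,3,3)→(3,-3,4)
translate: b→3 (≡-3 mod 6), so (3,-3,4)→(3,3,4)
reduced (well bottom): (3,3,4) with a≤c, −a<b≤a
well minimum |f| = |-3| = 3 (negative-definite)

3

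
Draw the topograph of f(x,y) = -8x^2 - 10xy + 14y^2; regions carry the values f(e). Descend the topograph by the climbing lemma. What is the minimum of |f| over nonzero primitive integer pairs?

descent: ρ → (14,10,-8)  [lands on river]
river: ρ → (-8,22,2)
river: ρ → (2,22,-8)
river: ρ → (-8,10,14)
river: ρ → (14,18,-4)
river: ρ → (-4,22,4)
river: ρ → (4,18,-14)
river: ρ → (-14,10,8)
river: ρ → (8,22,-2)
river: ρ → (-2,22,8)
river: ρ → (8,10,-14)
river: ρ → (-14,18,4)
river: ρ → (4,22,-4)
river: ρ → (-4,18,14)
closes: descent 1, river 14
min |a| on river = 2

2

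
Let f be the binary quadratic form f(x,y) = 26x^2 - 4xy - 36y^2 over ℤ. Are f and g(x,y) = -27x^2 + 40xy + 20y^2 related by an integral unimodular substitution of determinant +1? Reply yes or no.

D₁ = 3760, D₂ = 3760
river cycle of f (length 4): (26, 48, -14), (-14, 36, 44), (44, 52, -6), (-6, 56, 26)
river cycle of g (length 8): (20, 40, -27), (-27, 14, 33), (33, 52, -8), (-8, 60, 5), (5, 60, -8), (-8, 52, 33), (33, 14, -27), (-27, 40, 20)
cycles differ ⇒ inequivalent

no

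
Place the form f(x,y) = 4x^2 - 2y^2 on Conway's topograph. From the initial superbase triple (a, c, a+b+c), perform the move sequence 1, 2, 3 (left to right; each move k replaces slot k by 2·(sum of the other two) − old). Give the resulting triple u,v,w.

start (4,-2,2) = (f(1,0),f(0,1),f(1,1))
replace slot 1: 2·((-2)+2) − 4 = -4 → (-4,-2,2)
replace slot 2: 2·((-4)+2) − (-2) = -2 → (-4,-2,2)
replace slot 3: 2·((-4)+(-2)) − 2 = -14 → (-4,-2,-14)

-4,-2,-14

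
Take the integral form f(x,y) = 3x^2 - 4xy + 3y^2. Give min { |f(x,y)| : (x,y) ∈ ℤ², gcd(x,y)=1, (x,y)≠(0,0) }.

translate: b→2 (≡-4 mod 6), so (3,-4,3)→(3,2,2)
flip: (3,2,2)→(2,-2,3)
translate: b→2 (≡-2 mod 4), so (2,-2,3)→(2,2,3)
reduced (well bottom): (2,2,3) with a≤c, −a<b≤a
well minimum = a = 2

2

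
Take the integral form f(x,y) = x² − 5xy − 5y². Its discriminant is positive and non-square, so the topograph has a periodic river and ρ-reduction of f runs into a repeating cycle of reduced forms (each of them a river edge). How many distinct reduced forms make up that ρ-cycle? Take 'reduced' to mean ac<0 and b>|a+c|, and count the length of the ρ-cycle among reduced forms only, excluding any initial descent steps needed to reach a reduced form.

D = 45, ⌊√D⌋ = 6
descent: ρ → (-5,5,1)  [lands on river]
river: ρ → (1,5,-5)
ρ-cycle length = 2 (tail of 1 descent step not counted)

2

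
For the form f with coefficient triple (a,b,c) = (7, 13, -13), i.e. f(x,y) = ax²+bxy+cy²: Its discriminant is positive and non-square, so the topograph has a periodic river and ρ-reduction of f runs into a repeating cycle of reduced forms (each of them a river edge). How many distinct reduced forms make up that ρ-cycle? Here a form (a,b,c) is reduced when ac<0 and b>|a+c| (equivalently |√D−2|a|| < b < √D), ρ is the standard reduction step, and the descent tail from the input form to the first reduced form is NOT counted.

D = 533, ⌊√D⌋ = 23
river: ρ → (-13,13,7)
river: ρ → (7,15,-11)
river: ρ → (-11,7,11)
river: ρ → (11,15,-7)
river: ρ → (-7,13,13)
river: ρ → (13,13,-7)
river: ρ → (-7,15,11)
river: ρ → (11,7,-11)
river: ρ → (-11,15,7)
river: ρ → (7,13,-13)
ρ-cycle length = 10 (tail of 0 descent steps not counted)

10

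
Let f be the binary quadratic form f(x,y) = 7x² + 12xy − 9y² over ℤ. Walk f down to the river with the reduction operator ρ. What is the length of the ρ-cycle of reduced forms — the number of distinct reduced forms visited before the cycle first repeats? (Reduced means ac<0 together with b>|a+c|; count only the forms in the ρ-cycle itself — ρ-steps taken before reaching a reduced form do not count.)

D = 396, ⌊√D⌋ = 19
river: ρ → (-9,6,10)
river: ρ → (10,14,-5)
river: ρ → (-5,16,7)
river: ρ → (7,12,-9)
ρ-cycle length = 4 (tail of 0 descent steps not counted)

4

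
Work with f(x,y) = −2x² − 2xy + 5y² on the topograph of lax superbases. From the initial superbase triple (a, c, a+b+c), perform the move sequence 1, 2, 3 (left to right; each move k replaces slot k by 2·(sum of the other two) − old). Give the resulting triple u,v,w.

start (-2,5,1) = (f(1,0),f(0,1),f(1,1))
replace slot 1: 2·(5+1) − (-2) = 14 → (14,5,1)
replace slot 2: 2·(14+1) − 5 = 25 → (14,25,1)
replace slot 3: 2·(14+25) − 1 = 77 → (14,25,77)

14,25,77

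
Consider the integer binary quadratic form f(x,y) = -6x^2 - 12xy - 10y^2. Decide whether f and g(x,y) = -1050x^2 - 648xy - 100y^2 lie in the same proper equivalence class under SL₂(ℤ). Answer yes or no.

D₁ = -96, D₂ = -96
f is negative-definite; reduce −f:
−f: translate: b→0 (≡12 mod 12), so (6,12,10)→(6,0,4)
−f: flip: (6,0,4)→(4,0,6)
−f: reduced (well bottom): (4,0,6) with a≤c, −a<b≤a
flip sign back: reduced form of f is (-4,0,-6)
g is negative-definite; reduce −g:
−g: flip: (1050,648,100)→(100,-648,1050)
−g: translate: b→-48 (≡-648 mod 200), so (100,-648,1050)→(100,-48,6)
−g: flip: (100,-48,6)→(6,48,100)
−g: translate: b→0 (≡48 mod 12), so (6,48,100)→(6,0,4)
−g: flip: (6,0,4)→(4,0,6)
−g: reduced (well bottom): (4,0,6) with a≤c, −a<b≤a
flip sign back: reduced form of g is (-4,0,-6)
reduced forms (-4, 0, -6) vs (-4, 0, -6) ⇒ equivalent

yes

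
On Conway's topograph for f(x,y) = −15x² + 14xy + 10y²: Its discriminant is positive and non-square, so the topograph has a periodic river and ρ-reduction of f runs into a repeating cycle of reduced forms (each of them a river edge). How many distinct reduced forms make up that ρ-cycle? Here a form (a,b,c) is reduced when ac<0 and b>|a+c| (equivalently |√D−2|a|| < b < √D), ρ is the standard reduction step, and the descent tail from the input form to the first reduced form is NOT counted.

D = 796, ⌊√D⌋ = 28
river: ρ → (10,26,-3)
river: ρ → (-3,28,1)
river: ρ → (1,28,-3)
river: ρ → (-3,26,10)
river: ρ → (10,14,-15)
river: ρ → (-15,16,9)
river: ρ → (9,20,-11)
river: ρ → (-11,24,5)
river: ρ → (5,26,-6)
river: ρ → (-6,22,13)
river: ρ → (13,4,-15)
river: ρ → (-15,26,2)
river: ρ → (2,26,-15)
river: ρ → (-15,4,13)
river: ρ → (13,22,-6)
river: ρ → (-6,26,5)
river: ρ → (5,24,-11)
river: ρ → (-11,20,9)
river: ρ → (9,16,-15)
river: ρ → (-15,14,10)
ρ-cycle length = 20 (tail of 0 descent steps not counted)

20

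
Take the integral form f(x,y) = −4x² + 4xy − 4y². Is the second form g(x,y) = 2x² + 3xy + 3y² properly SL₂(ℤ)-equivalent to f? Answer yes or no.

D₁ = -48, D₂ = -15
discriminants differ ⇒ not SL₂(ℤ)-equivalent

no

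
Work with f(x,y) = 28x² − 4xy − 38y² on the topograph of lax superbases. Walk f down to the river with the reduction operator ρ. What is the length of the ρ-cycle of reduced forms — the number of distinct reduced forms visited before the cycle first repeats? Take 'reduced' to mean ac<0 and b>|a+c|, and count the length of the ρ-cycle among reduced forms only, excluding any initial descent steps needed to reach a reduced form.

D = 4272, ⌊√D⌋ = 65
descent: ρ → (-38,4,28)
descent: ρ → (28,52,-14)  [lands on river]
river: ρ → (-14,60,12)
river: ρ → (12,60,-14)
river: ρ → (-14,52,28)
river: ρ → (28,60,-6)
river: ρ → (-6,60,28)
ρ-cycle length = 6 (tail of 2 descent steps not counted)

6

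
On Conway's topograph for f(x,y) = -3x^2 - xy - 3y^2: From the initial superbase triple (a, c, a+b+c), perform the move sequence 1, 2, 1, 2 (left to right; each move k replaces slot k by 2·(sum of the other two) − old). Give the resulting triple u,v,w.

start (-3,-3,-7) = (f(1,0),f(0,1),f(1,1))
replace slot 1: 2·((-3)+(-7)) − (-3) = -17 → (-17,-3,-7)
replace slot 2: 2·((-17)+(-7)) − (-3) = -45 → (-17,-45,-7)
replace slot 1: 2·((-45)+(-7)) − (-17) = -87 → (-87,-45,-7)
replace slot 2: 2·((-87)+(-7)) − (-45) = -143 → (-87,-143,-7)

-87,-143,-7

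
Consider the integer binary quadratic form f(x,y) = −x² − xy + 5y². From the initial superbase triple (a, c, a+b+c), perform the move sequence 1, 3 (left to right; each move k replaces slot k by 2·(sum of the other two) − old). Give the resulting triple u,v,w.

start (-1,5,3) = (f(1,0),f(0,1),f(1,1))
replace slot 1: 2·(5+3) − (-1) = 17 → (17,5,3)
replace slot 3: 2·(17+5) − 3 = 41 → (17,5,41)

17,5,41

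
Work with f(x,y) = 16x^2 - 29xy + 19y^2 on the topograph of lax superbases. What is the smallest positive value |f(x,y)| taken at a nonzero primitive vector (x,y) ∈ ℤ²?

translate: b→3 (≡-29 mod 32), so (16,-29,19)→(16,3,6)
flip: (16,3,6)→(6,-3,16)
reduced (well bottom): (6,-3,16) with a≤c, −a<b≤a
well minimum = a = 6

6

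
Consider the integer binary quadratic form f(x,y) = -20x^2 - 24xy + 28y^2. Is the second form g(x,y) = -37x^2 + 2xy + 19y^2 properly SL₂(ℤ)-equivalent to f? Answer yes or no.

D₁ = 2816, D₂ = 2816
river cycle of f (length 8): (28, 24, -20), (-20, 16, 32), (32, 48, -4), (-4, 48, 32), (32, 16, -20), (-20, 24, 28), (28, 32, -16), (-16, 32, 28)
river cycle of g (length 12): (19, 36, -20), (-20, 44, 11), (11, 44, -20), (-20, 36, 19), (19, 40, -16), (-16, 24, 35), (35, 46, -5), (-5, 44, 44), (44, 44, -5), (-5, 46, 35), … (2 more)
cycles differ ⇒ inequivalent

no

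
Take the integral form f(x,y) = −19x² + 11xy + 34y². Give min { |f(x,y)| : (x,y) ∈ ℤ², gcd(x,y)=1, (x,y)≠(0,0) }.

descent: ρ → (34,-11,-19)
descent: ρ → (-19,49,4)  [lands on river]
river: ρ → (4,47,-31)
river: ρ → (-31,15,20)
river: ρ → (20,25,-26)
river: ρ → (-26,27,19)
river: ρ → (19,49,-4)
river: ρ → (-4,47,31)
river: ρ → (31,15,-20)
river: ρ → (-20,25,26)
river: ρ → (26,27,-19)
closes: descent 2, river 10
min |a| on river = 4

4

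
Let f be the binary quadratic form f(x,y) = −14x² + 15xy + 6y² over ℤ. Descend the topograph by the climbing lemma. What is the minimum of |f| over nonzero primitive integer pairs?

river: ρ → (6,21,-5)
river: ρ → (-5,19,10)
river: ρ → (10,21,-3)
river: ρ → (-3,21,10)
river: ρ → (10,19,-5)
river: ρ → (-5,21,6)
river: ρ → (6,15,-14)
river: ρ → (-14,13,7)
river: ρ → (7,15,-12)
river: ρ → (-12,9,10)
river: ρ → (10,11,-11)
river: ρ → (-11,11,10)
river: ρ → (10,9,-12)
river: ρ → (-12,15,7)
river: ρ → (7,13,-14)
river: ρ → (-14,15,6)
closes: descent 0, river 16
min |a| on river = 3

3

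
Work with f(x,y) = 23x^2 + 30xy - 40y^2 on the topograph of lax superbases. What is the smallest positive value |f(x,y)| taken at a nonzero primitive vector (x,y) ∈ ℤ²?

river: ρ → (-40,50,13)
river: ρ → (13,54,-32)
river: ρ → (-32,10,35)
river: ρ → (35,60,-7)
river: ρ → (-7,66,8)
river: ρ → (8,62,-23)
river: ρ → (-23,30,40)
river: ρ → (40,50,-13)
river: ρ → (-13,54,32)
river: ρ → (32,10,-35)
river: ρ → (-35,60,7)
river: ρ → (7,66,-8)
river: ρ → (-8,62,23)
river: ρ → (23,30,-40)
closes: descent 0, river 14
min |a| on river = 7

7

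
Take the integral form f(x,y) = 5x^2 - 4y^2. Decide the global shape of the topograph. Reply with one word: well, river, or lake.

D = b²−4ac = 0² − 4·5·(-4) = 80
D > 0 non-square ⇒ indefinite ⇒ periodic river

river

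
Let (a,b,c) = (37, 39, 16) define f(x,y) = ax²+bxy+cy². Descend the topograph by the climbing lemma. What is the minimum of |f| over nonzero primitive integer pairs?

translate: b→-35 (≡39 mod 74), so (37,39,16)→(37,-35,14)
flip: (37,-35,14)→(14,35,37)
translate: b→7 (≡35 mod 28), so (14,35,37)→(14,7,16)
reduced (well bottom): (14,7,16) with a≤c, −a<b≤a
well minimum = a = 14

14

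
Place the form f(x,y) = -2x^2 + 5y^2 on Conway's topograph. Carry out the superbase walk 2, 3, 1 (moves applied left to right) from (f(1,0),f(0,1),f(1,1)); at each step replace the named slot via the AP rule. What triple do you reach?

start (-2,5,3) = (f(1,0),f(0,1),f(1,1))
replace slot 2: 2·((-2)+3) − 5 = -3 → (-2,-3,3)
replace slot 3: 2·((-2)+(-3)) − 3 = -13 → (-2,-3,-13)
replace slot 1: 2·((-3)+(-13)) − (-2) = -30 → (-30,-3,-13)

-30,-3,-13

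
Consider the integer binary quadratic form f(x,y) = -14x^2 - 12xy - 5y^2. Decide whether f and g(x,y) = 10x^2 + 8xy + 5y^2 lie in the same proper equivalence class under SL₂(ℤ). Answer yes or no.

D₁ = -136, D₂ = -136
f is negative-definite; reduce −f:
−f: flip: (14,12,5)→(5,-12,14)
−f: translate: b→-2 (≡-12 mod 10), so (5,-12,14)→(5,-2,7)
−f: reduced (well bottom): (5,-2,7) with a≤c, −a<b≤a
flip sign back: reduced form of f is (-5,2,-7)
g: flip: (10,8,5)→(5,-8,10)
g: translate: b→2 (≡-8 mod 10), so (5,-8,10)→(5,2,7)
g: reduced (well bottom): (5,2,7) with a≤c, −a<b≤a
reduced forms (-5, 2, -7) vs (5, 2, 7) ⇒ inequivalent

no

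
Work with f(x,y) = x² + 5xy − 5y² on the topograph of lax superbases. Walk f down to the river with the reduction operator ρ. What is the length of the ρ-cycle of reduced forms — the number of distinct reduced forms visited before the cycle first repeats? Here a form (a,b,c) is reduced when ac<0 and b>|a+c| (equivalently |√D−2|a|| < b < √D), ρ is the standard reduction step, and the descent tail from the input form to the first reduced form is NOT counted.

D = 45, ⌊√D⌋ = 6
river: ρ → (-5,5,1)
river: ρ → (1,5,-5)
ρ-cycle length = 2 (tail of 0 descent steps not counted)

2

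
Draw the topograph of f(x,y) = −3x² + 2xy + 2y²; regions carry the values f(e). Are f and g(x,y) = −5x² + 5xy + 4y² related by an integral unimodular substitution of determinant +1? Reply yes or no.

D₁ = 28, D₂ = 105
discriminants differ ⇒ not SL₂(ℤ)-equivalent

no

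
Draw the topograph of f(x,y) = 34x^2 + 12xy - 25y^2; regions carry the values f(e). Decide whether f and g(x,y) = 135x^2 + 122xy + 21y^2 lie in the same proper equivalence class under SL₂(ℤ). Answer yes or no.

D₁ = 3544, D₂ = 3544
river cycle of f (length 54): (-25, 38, 21), (21, 46, -17), (-17, 56, 6), (6, 52, -35), (-35, 18, 23), (23, 28, -30), (-30, 32, 21), (21, 52, -10), (-10, 48, 31), (31, 14, -27), … (44 more)
river cycle of g (length 54): (21, 46, -17), (-17, 56, 6), (6, 52, -35), (-35, 18, 23), (23, 28, -30), (-30, 32, 21), (21, 52, -10), (-10, 48, 31), (31, 14, -27), (-27, 40, 18), … (44 more)
cycles coincide ⇒ equivalent

yes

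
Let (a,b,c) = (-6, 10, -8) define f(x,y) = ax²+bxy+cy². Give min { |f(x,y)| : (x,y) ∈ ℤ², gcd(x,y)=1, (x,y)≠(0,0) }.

translate: b→2 (≡-10 mod 12), so (6,-10,8)→(6,2,4)
flip: (6,2,4)→(4,-2,6)
reduced (well bottom): (4,-2,6) with a≤c, −a<b≤a
well minimum |f| = |-4| = 4 (negative-definite)

4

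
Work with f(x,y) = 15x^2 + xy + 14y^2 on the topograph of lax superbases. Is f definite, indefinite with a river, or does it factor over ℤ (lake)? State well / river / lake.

D = b²−4ac = 1² − 4·15·14 = -839
D < 0 ⇒ definite ⇒ every region one sign ⇒ single well

well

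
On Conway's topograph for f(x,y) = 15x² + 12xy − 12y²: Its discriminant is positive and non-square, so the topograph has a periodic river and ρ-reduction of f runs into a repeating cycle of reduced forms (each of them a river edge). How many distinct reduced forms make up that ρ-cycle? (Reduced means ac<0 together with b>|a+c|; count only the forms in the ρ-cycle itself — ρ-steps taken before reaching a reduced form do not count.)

D = 864, ⌊√D⌋ = 29
river: ρ → (-12,12,15)
river: ρ → (15,18,-9)
river: ρ → (-9,18,15)
river: ρ → (15,12,-12)
ρ-cycle length = 4 (tail of 0 descent steps not counted)

4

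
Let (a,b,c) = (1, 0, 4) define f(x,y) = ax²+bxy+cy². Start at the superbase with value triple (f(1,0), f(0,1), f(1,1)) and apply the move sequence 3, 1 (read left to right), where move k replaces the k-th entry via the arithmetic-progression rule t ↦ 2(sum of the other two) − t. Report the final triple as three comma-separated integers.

start (1,4,5) = (f(1,0),f(0,1),f(1,1))
replace slot 3: 2·(1+4) − 5 = 5 → (1,4,5)
replace slot 1: 2·(4+5) − 1 = 17 → (17,4,5)

17,4,5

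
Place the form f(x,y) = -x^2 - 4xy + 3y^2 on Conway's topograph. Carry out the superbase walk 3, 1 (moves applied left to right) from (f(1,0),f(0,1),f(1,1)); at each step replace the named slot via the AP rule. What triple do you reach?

start (-1,3,-2) = (f(1,0),f(0,1),f(1,1))
replace slot 3: 2·((-1)+3) − (-2) = 6 → (-1,3,6)
replace slot 1: 2·(3+6) − (-1) = 19 → (19,3,6)

19,3,6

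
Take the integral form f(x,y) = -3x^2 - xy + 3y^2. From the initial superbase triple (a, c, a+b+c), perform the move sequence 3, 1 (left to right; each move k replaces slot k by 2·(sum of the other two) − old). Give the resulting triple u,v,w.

start (-3,3,-1) = (f(1,0),f(0,1),f(1,1))
replace slot 3: 2·((-3)+3) − (-1) = 1 → (-3,3,1)
replace slot 1: 2·(3+1) − (-3) = 11 → (11,3,1)

11,3,1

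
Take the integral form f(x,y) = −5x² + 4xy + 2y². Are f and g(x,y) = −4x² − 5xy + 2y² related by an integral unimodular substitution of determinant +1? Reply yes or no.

D₁ = 56, D₂ = 57
discriminants differ ⇒ not SL₂(ℤ)-equivalent

no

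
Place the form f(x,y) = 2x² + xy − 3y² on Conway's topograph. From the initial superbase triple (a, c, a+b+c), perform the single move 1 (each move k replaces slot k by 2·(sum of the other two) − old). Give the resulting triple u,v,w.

start (2,-3,0) = (f(1,0),f(0,1),f(1,1))
replace slot 1: 2·((-3)+0) − 2 = -8 → (-8,-3,0)

-8,-3,0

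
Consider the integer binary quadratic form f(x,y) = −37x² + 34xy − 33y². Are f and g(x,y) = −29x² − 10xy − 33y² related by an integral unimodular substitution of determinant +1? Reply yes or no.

D₁ = -3728, D₂ = -3728
f is negative-definite; reduce −f:
−f: flip: (37,-34,33)→(33,34,37)
−f: translate: b→-32 (≡34 mod 66), so (33,34,37)→(33,-32,36)
−f: reduced (well bottom): (33,-32,36) with a≤c, −a<b≤a
flip sign back: reduced form of f is (-33,32,-36)
g is negative-definite; reduce −g:
−g: reduced (well bottom): (29,10,33) with a≤c, −a<b≤a
flip sign back: reduced form of g is (-29,-10,-33)
reduced forms (-33, 32, -36) vs (-29, -10, -33) ⇒ inequivalent

no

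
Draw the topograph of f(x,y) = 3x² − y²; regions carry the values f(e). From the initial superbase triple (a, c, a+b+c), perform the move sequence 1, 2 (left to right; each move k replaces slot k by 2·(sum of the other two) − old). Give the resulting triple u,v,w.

start (3,-1,2) = (f(1,0),f(0,1),f(1,1))
replace slot 1: 2·((-1)+2) − 3 = -1 → (-1,-1,2)
replace slot 2: 2·((-1)+2) − (-1) = 3 → (-1,3,2)

-1,3,2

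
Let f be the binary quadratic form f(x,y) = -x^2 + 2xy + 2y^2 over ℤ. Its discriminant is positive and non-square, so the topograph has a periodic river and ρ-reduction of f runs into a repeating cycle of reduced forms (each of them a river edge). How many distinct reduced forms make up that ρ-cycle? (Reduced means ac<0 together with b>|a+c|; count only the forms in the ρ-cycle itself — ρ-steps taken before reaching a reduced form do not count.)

D = 12, ⌊√D⌋ = 3
river: ρ → (2,2,-1)
river: ρ → (-1,2,2)
ρ-cycle length = 2 (tail of 0 descent steps not counted)

2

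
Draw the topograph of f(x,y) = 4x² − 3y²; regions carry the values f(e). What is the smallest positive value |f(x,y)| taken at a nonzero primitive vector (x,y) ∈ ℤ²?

descent: ρ → (-3,6,1)  [lands on river]
river: ρ → (1,6,-3)
closes: descent 1, river 2
min |a| on river = 1

1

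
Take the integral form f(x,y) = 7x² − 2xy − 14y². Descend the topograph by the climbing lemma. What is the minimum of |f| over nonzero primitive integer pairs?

descent: ρ → (-14,2,7)
descent: ρ → (7,12,-9)  [lands on river]
river: ρ → (-9,6,10)
river: ρ → (10,14,-5)
river: ρ → (-5,16,7)
closes: descent 2, river 4
min |a| on river = 5

5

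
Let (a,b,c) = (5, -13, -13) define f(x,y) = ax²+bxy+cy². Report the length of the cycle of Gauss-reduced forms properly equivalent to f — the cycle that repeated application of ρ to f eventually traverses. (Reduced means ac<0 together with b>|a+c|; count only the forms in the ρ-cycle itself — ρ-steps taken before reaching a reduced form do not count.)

D = 429, ⌊√D⌋ = 20
descent: ρ → (-13,13,5)  [lands on river]
river: ρ → (5,17,-7)
river: ρ → (-7,11,11)
river: ρ → (11,11,-7)
river: ρ → (-7,17,5)
river: ρ → (5,13,-13)
ρ-cycle length = 6 (tail of 1 descent step not counted)

6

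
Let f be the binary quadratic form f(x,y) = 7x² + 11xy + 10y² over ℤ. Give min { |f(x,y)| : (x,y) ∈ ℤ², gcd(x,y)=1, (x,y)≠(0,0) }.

translate: b→-3 (≡11 mod 14), so (7,11,10)→(7,-3,6)
flip: (7,-3,6)→(6,3,7)
reduced (well bottom): (6,3,7) with a≤c, −a<b≤a
well minimum = a = 6

6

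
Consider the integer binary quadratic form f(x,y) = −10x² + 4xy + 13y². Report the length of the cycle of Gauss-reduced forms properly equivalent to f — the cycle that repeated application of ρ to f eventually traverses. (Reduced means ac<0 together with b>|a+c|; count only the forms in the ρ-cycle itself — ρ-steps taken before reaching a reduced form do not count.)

D = 536, ⌊√D⌋ = 23
river: ρ → (13,22,-1)
river: ρ → (-1,22,13)
river: ρ → (13,4,-10)
river: ρ → (-10,16,7)
river: ρ → (7,12,-14)
river: ρ → (-14,16,5)
river: ρ → (5,14,-17)
river: ρ → (-17,20,2)
river: ρ → (2,20,-17)
river: ρ → (-17,14,5)
river: ρ → (5,16,-14)
river: ρ → (-14,12,7)
river: ρ → (7,16,-10)
river: ρ → (-10,4,13)
ρ-cycle length = 14 (tail of 0 descent steps not counted)

14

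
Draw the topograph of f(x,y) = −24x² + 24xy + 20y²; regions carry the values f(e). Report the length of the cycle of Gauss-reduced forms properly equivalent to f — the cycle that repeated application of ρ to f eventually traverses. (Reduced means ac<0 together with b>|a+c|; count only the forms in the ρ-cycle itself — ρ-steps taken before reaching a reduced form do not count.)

D = 2496, ⌊√D⌋ = 49
river: ρ → (20,16,-28)
river: ρ → (-28,40,8)
river: ρ → (8,40,-28)
river: ρ → (-28,16,20)
river: ρ → (20,24,-24)
river: ρ → (-24,24,20)
ρ-cycle length = 6 (tail of 0 descent steps not counted)

6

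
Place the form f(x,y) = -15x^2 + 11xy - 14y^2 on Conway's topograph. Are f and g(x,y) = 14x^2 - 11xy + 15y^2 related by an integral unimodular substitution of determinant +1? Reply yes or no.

D₁ = -719, D₂ = -719
f is negative-definite; reduce −f:
−f: flip: (15,-11,14)→(14,11,15)
−f: reduced (well bottom): (14,11,15) with a≤c, −a<b≤a
flip sign back: reduced form of f is (-14,-11,-15)
g: reduced (well bottom): (14,-11,15) with a≤c, −a<b≤a
reduced forms (-14, -11, -15) vs (14, -11, 15) ⇒ inequivalent

no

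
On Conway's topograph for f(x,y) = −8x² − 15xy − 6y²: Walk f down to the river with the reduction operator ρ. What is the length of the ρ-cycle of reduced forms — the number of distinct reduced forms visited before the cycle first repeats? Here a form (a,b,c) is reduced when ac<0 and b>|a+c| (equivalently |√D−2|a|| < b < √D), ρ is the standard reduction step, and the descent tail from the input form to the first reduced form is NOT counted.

D = 33, ⌊√D⌋ = 5
descent: ρ → (-6,3,1)
descent: ρ → (1,5,-2)  [lands on river]
river: ρ → (-2,3,3)
river: ρ → (3,3,-2)
river: ρ → (-2,5,1)
ρ-cycle length = 4 (tail of 2 descent steps not counted)

4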